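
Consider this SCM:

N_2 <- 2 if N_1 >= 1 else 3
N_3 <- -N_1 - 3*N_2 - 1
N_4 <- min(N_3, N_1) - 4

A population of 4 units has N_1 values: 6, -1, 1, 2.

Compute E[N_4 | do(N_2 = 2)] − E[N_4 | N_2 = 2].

Every unit gets N_2=2 under the intervention. N_4 values become -17, -10, -12, -13; E[N_4|do(N_2=2)] = -13.
Conditioning on N_2=2 selects the 3 unit(s) with N_1 ∈ {6, 1, 2}. Their N_4 values: -17, -12, -13. Mean = -14.
Difference = -13 − (-14) = 1.

1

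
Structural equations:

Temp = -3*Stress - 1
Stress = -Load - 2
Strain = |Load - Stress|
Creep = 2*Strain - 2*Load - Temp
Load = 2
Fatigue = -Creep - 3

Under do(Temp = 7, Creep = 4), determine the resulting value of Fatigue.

The joint intervention fixes Temp = 7, Creep = 4, removing each variable's own equation.
Fatigue = -Creep - 3  [with Creep=4]  = -7

-7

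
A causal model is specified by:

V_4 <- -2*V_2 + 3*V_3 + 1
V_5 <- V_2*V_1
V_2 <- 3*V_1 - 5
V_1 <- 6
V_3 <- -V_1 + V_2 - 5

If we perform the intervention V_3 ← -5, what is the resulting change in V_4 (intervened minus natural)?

-21

The intervention breaks the incoming arrows to V_3: V_3 <- -V_1 + V_2 - 5 no longer applies, and V_3 = -5.
V_2 = 3*V_1 - 5  [with V_1=6]  = 13
V_4 = -2*V_2 + 3*V_3 + 1  [with V_2=13, V_3=-5]  = -40
Without intervention: V_2 = 3*V_1 - 5  [with V_1=6]  = 13; V_3 = -V_1 + V_2 - 5  [with V_1=6, V_2=13]  = 2; V_4 = -2*V_2 + 3*V_3 + 1  [with V_2=13, V_3=2]  = -19.
Change = -40 − (-19) = -21.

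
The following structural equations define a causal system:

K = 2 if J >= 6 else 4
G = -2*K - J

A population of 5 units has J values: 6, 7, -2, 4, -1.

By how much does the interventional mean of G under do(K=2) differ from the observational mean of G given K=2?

Every unit gets K=2 under the intervention. G values become -10, -11, -2, -8, -3; E[G|do(K=2)] = -6.8.
E[G|K=2] averages over only the 2 units with K=2 (J = 6, 7): G = -10, -11, mean -10.5.
Difference = -6.8 − (-10.5) = 3.7.

3.7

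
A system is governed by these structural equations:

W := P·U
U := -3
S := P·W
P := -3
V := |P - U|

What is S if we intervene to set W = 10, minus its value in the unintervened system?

-3

The intervention breaks the incoming arrows to W: W := P·U no longer applies, and W = 10.
S = P·W  [with P=-3, W=10]  = -30
Without intervention: W = P·U  [with P=-3, U=-3]  = 9; S = P·W  [with P=-3, W=9]  = -27.
Change = -30 − (-27) = -3.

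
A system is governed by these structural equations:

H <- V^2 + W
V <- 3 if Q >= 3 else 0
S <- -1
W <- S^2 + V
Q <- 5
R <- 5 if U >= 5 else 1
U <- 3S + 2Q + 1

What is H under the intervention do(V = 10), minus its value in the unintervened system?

The intervention breaks the incoming arrows to V: V <- 3 if Q >= 3 else 0 no longer applies, and V = 10.
W = S^2 + V  [with S=-1, V=10]  = 11
H = V^2 + W  [with V=10, W=11]  = 111
Without intervention: V = 3 if Q >= 3 else 0  [with Q=5]  = 3; W = S^2 + V  [with S=-1, V=3]  = 4; H = V^2 + W  [with V=3, W=4]  = 13.
Change = 111 − 13 = 98.

98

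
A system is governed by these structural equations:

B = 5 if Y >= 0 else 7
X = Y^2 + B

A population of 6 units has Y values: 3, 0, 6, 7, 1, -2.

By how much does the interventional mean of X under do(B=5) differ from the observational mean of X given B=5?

-2.5

Every unit gets B=5 under the intervention. X values become 14, 5, 41, 54, 6, 9; E[X|do(B=5)] = 21.5.
Observing B=5 restricts to units where B's equation naturally yields 5: Y ∈ {3, 0, 6, 7, 1}. In that subpopulation X = 14, 5, 41, 54, 6, mean 24.
Difference = 21.5 − 24 = -2.5.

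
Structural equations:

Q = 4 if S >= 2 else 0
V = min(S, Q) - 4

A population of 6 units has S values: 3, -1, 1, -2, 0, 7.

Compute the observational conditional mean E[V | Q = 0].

Observing Q=0 restricts to units where Q's equation naturally yields 0: S ∈ {-1, 1, -2, 0}. In that subpopulation V = -5, -4, -6, -4, mean -4.75.

-4.75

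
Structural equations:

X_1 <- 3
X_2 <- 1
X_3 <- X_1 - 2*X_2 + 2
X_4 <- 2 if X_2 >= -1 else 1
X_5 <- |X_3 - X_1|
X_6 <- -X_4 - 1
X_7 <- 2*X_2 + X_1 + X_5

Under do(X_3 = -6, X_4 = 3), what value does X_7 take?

Under do(X_3 = -6, X_4 = 3), each intervened variable's structural equation is replaced by its fixed value.
X_5 = |X_3 - X_1|  [with X_3=-6, X_1=3]  = 9
X_7 = 2*X_2 + X_1 + X_5  [with X_2=1, X_1=3, X_5=9]  = 14

14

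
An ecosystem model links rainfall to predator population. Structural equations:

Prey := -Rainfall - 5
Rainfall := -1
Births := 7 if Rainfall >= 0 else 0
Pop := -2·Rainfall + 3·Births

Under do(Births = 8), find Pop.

The intervention breaks the incoming arrows to Births: Births := 7 if Rainfall >= 0 else 0 no longer applies, and Births = 8.
Pop = -2·Rainfall + 3·Births  [with Rainfall=-1, Births=8]  = 26

26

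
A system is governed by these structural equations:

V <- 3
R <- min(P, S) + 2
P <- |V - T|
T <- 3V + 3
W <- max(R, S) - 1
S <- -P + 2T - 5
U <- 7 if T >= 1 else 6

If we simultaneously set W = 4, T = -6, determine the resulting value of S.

-26

Under do(W = 4, T = -6), each intervened variable's structural equation is replaced by its fixed value.
P = |V - T|  [with V=3, T=-6]  = 9
S = -P + 2T - 5  [with P=9, T=-6]  = -26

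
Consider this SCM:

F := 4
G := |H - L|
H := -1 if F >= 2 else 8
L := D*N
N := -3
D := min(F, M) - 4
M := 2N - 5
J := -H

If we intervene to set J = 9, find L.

45

The intervention breaks the incoming arrows to J: J := -H no longer applies, and J = 9.
No directed path runs from J to L, so L keeps its natural value.
M = 2N - 5  [with N=-3]  = -11
D = min(F, M) - 4  [with F=4, M=-11]  = -15
L = D*N  [with D=-15, N=-3]  = 45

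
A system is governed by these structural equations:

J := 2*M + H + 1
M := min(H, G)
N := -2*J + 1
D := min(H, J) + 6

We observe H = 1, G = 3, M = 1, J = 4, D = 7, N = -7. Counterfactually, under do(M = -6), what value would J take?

The intervention breaks the incoming arrows to M: M := min(H, G) no longer applies, and M = -6.
J = 2*M + H + 1  [with M=-6, H=1]  = -10

-10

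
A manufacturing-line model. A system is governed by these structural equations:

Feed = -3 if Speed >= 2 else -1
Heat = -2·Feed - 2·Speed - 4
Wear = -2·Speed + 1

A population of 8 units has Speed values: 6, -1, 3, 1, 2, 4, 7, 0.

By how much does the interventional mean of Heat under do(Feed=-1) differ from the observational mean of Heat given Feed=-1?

-5.5

do(Feed=-1) breaks Feed's dependence on Speed. With Feed=-1 fixed, Heat across the units is -14, 0, -8, -4, -6, -10, -16, -2, mean -7.5.
Observing Feed=-1 restricts to units where Feed's equation naturally yields -1: Speed ∈ {-1, 1, 0}. In that subpopulation Heat = 0, -4, -2, mean -2.
Difference = -7.5 − (-2) = -5.5.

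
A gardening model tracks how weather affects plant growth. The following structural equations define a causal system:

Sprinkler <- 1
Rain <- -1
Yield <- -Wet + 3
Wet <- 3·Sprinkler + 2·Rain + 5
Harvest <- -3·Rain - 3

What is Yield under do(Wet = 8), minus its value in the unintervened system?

The intervention breaks the incoming arrows to Wet: Wet <- 3·Sprinkler + 2·Rain + 5 no longer applies, and Wet = 8.
Yield = -Wet + 3  [with Wet=8]  = -5
Without intervention: Wet = 3·Sprinkler + 2·Rain + 5  [with Sprinkler=1, Rain=-1]  = 6; Yield = -Wet + 3  [with Wet=6]  = -3.
Change = -5 − (-3) = -2.

-2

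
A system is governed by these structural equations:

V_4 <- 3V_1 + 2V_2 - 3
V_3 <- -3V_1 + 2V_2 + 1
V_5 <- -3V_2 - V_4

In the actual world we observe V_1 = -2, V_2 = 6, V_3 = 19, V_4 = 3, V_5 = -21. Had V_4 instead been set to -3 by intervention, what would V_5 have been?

-15

Intervening sets V_4 = -3 and removes its equation (V_4 <- 3V_1 + 2V_2 - 3).
V_5 = -3V_2 - V_4  [with V_2=6, V_4=-3]  = -15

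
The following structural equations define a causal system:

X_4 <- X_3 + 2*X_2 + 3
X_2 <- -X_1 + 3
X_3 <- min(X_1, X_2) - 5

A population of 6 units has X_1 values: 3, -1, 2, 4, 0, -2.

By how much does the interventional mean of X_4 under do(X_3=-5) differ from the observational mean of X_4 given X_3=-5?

1

Every unit gets X_3=-5 under the intervention. X_4 values become -2, 6, 0, -4, 4, 8; E[X_4|do(X_3=-5)] = 2.
Observing X_3=-5 restricts to units where X_3's equation naturally yields -5: X_1 ∈ {3, 0}. In that subpopulation X_4 = -2, 4, mean 1.
Difference = 2 − 1 = 1.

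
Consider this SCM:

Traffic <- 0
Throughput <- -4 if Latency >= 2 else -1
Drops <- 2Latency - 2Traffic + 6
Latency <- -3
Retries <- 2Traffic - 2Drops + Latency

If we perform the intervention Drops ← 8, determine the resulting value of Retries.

-19

The intervention breaks the incoming arrows to Drops: Drops <- 2Latency - 2Traffic + 6 no longer applies, and Drops = 8.
Retries = 2Traffic - 2Drops + Latency  [with Traffic=0, Drops=8, Latency=-3]  = -19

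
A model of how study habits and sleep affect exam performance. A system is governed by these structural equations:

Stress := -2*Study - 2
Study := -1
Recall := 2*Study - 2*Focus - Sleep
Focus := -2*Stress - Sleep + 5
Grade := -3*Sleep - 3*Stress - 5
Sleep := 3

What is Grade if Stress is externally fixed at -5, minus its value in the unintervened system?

15

The intervention breaks the incoming arrows to Stress: Stress := -2*Study - 2 no longer applies, and Stress = -5.
Grade = -3*Sleep - 3*Stress - 5  [with Sleep=3, Stress=-5]  = 1
Without intervention: Stress = -2*Study - 2  [with Study=-1]  = 0; Grade = -3*Sleep - 3*Stress - 5  [with Sleep=3, Stress=0]  = -14.
Change = 1 − (-14) = 15.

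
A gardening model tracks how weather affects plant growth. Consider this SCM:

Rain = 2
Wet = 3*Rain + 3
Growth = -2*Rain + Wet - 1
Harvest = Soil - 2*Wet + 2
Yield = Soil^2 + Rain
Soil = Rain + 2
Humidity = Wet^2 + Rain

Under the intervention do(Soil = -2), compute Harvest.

Under do(Soil=-2), the mechanism Soil = Rain + 2 is discarded; Soil is fixed at -2.
Wet = 3*Rain + 3  [with Rain=2]  = 9
Harvest = Soil - 2*Wet + 2  [with Soil=-2, Wet=9]  = -18

-18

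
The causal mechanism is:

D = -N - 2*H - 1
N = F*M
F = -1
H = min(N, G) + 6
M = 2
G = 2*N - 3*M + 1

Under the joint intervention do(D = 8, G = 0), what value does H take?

4

Setting D = 8, G = 0 by intervention discards those variables' equations.
N = F*M  [with F=-1, M=2]  = -2
H = min(N, G) + 6  [with N=-2, G=0]  = 4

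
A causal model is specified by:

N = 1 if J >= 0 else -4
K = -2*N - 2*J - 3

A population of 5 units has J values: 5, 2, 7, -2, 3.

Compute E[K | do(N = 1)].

-11

Every unit gets N=1 under the intervention. K values become -15, -9, -19, -1, -11; E[K|do(N=1)] = -11.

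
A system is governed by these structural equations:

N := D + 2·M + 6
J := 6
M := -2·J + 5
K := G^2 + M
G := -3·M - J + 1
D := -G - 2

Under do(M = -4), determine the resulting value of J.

6

Under do(M=-4), the mechanism M := -2·J + 5 is discarded; M is fixed at -4.
J is not downstream of the intervention, so its value is determined by the original equations.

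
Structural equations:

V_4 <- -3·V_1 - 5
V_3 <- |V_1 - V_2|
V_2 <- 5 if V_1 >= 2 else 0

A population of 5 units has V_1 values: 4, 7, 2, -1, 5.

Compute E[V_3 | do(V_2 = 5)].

2.4

Every unit gets V_2=5 under the intervention. V_3 values become 1, 2, 3, 6, 0; E[V_3|do(V_2=5)] = 2.4.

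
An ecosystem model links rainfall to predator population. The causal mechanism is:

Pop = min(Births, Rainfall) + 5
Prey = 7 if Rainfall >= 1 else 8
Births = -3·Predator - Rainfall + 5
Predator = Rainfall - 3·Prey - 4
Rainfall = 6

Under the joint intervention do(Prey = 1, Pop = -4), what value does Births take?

The joint intervention fixes Prey = 1, Pop = -4, removing each variable's own equation.
Predator = Rainfall - 3·Prey - 4  [with Rainfall=6, Prey=1]  = -1
Births = -3·Predator - Rainfall + 5  [with Predator=-1, Rainfall=6]  = 2

2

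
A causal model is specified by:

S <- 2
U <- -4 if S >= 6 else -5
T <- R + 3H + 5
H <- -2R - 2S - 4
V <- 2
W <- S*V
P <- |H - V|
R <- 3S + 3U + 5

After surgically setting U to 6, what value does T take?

-164

The intervention breaks the incoming arrows to U: U <- -4 if S >= 6 else -5 no longer applies, and U = 6.
R = 3S + 3U + 5  [with S=2, U=6]  = 29
H = -2R - 2S - 4  [with R=29, S=2]  = -66
T = R + 3H + 5  [with R=29, H=-66]  = -164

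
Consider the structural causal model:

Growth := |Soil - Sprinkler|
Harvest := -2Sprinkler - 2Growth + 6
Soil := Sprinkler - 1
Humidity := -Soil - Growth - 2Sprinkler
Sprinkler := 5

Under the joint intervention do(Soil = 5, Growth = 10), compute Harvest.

-24

Under do(Soil = 5, Growth = 10), each intervened variable's structural equation is replaced by its fixed value.
Harvest = -2Sprinkler - 2Growth + 6  [with Sprinkler=5, Growth=10]  = -24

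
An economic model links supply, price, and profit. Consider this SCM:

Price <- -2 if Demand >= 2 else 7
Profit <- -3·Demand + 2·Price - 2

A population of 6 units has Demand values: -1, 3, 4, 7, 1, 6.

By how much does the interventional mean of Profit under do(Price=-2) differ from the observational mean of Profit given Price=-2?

5

The intervention sets Price=-2 in all 6 units regardless of Demand. Recomputing Profit per unit gives -3, -15, -18, -27, -9, -24; average -16.
E[Profit|Price=-2] averages over only the 4 units with Price=-2 (Demand = 3, 4, 7, 6): Profit = -15, -18, -27, -24, mean -21.
Difference = -16 − (-21) = 5.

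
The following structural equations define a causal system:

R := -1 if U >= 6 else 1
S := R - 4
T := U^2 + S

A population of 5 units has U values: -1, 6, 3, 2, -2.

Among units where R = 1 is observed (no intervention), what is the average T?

E[T|R=1] averages over only the 4 units with R=1 (U = -1, 3, 2, -2): T = -2, 6, 1, 1, mean 1.5.

1.5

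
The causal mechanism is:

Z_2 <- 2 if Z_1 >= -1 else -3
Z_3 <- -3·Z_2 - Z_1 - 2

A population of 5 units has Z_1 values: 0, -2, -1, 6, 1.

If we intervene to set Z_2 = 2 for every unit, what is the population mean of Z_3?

-8.8

do(Z_2=2) breaks Z_2's dependence on Z_1. With Z_2=2 fixed, Z_3 across the units is -8, -6, -7, -14, -9, mean -8.8.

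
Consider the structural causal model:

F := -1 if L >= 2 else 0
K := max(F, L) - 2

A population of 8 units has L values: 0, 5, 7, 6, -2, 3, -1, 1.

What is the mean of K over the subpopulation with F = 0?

-1.75

Conditioning on F=0 selects the 4 unit(s) with L ∈ {0, -2, -1, 1}. Their K values: -2, -2, -2, -1. Mean = -1.75.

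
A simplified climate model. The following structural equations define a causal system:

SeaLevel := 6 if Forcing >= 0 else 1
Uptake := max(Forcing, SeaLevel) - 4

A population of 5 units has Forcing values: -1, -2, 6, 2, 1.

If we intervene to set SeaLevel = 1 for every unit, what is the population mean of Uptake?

The intervention sets SeaLevel=1 in all 5 units regardless of Forcing. Recomputing Uptake per unit gives -3, -3, 2, -2, -3; average -1.8.

-1.8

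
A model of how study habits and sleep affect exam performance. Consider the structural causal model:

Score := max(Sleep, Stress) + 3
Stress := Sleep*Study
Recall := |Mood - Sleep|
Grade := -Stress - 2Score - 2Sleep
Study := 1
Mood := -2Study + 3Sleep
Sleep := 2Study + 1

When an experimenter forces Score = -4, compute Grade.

-1

The intervention breaks the incoming arrows to Score: Score := max(Sleep, Stress) + 3 no longer applies, and Score = -4.
Sleep = 2Study + 1  [with Study=1]  = 3
Stress = Sleep*Study  [with Sleep=3, Study=1]  = 3
Grade = -Stress - 2Score - 2Sleep  [with Stress=3, Score=-4, Sleep=3]  = -1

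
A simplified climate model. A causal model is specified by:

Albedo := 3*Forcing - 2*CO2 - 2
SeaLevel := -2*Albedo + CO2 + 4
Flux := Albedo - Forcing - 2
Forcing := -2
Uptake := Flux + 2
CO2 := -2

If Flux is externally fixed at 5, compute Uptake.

The intervention breaks the incoming arrows to Flux: Flux := Albedo - Forcing - 2 no longer applies, and Flux = 5.
Uptake = Flux + 2  [with Flux=5]  = 7

7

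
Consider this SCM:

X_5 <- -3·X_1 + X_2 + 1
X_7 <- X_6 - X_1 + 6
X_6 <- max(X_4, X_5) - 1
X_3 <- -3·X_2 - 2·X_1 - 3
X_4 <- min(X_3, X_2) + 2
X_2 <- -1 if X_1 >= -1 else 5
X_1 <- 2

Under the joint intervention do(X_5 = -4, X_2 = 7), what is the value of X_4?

Setting X_5 = -4, X_2 = 7 by intervention discards those variables' equations.
X_3 = -3·X_2 - 2·X_1 - 3  [with X_2=7, X_1=2]  = -28
X_4 = min(X_3, X_2) + 2  [with X_3=-28, X_2=7]  = -26

-26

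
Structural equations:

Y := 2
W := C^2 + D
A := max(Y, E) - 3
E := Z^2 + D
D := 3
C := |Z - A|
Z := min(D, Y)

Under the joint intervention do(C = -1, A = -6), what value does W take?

Setting C = -1, A = -6 by intervention discards those variables' equations.
W = C^2 + D  [with C=-1, D=3]  = 4

4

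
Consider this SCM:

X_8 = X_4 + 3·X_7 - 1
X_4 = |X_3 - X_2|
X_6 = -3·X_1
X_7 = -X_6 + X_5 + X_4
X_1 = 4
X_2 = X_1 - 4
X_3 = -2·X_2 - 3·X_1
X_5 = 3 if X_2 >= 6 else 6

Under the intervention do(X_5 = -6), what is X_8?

65

do(X_5=-6) replaces the equation X_5 = 3 if X_2 >= 6 else 6 with the constant X_5 = -6.
X_2 = X_1 - 4  [with X_1=4]  = 0
X_3 = -2·X_2 - 3·X_1  [with X_2=0, X_1=4]  = -12
X_4 = |X_3 - X_2|  [with X_3=-12, X_2=0]  = 12
X_6 = -3·X_1  [with X_1=4]  = -12
X_7 = -X_6 + X_5 + X_4  [with X_6=-12, X_5=-6, X_4=12]  = 18
X_8 = X_4 + 3·X_7 - 1  [with X_4=12, X_7=18]  = 65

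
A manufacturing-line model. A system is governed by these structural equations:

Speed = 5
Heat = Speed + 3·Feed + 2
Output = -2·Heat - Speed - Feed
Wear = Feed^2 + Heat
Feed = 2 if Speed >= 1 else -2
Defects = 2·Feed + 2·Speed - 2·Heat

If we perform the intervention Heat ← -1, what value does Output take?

The intervention breaks the incoming arrows to Heat: Heat = Speed + 3·Feed + 2 no longer applies, and Heat = -1.
Feed = 2 if Speed >= 1 else -2  [with Speed=5]  = 2
Output = -2·Heat - Speed - Feed  [with Heat=-1, Speed=5, Feed=2]  = -5

-5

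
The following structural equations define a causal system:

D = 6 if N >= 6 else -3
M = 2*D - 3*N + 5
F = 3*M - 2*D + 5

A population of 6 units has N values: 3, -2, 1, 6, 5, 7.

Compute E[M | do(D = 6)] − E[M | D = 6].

9.5

Under do(D=6), D's equation is replaced by D=6 for every unit. Per-unit M: 8, 23, 14, -1, 2, -4. Mean = 7.
E[M|D=6] averages over only the 2 units with D=6 (N = 6, 7): M = -1, -4, mean -2.5.
Difference = 7 − (-2.5) = 9.5.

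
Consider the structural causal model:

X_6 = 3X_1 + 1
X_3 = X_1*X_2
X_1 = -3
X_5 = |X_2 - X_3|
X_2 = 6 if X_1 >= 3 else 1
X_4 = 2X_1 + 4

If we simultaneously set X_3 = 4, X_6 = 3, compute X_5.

3

The joint intervention fixes X_3 = 4, X_6 = 3, removing each variable's own equation.
X_2 = 6 if X_1 >= 3 else 1  [with X_1=-3]  = 1
X_5 = |X_2 - X_3|  [with X_2=1, X_3=4]  = 3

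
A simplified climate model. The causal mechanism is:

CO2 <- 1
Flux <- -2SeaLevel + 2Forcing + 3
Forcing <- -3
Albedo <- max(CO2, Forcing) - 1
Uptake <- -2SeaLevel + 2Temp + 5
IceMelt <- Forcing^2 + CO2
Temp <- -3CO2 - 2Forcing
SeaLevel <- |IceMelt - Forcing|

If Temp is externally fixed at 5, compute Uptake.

-11

The intervention breaks the incoming arrows to Temp: Temp <- -3CO2 - 2Forcing no longer applies, and Temp = 5.
IceMelt = Forcing^2 + CO2  [with Forcing=-3, CO2=1]  = 10
SeaLevel = |IceMelt - Forcing|  [with IceMelt=10, Forcing=-3]  = 13
Uptake = -2SeaLevel + 2Temp + 5  [with SeaLevel=13, Temp=5]  = -11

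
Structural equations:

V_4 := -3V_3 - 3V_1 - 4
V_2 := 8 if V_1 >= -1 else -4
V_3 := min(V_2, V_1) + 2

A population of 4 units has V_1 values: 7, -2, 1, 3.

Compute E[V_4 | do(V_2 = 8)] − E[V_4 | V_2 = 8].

8.5

Every unit gets V_2=8 under the intervention. V_4 values become -52, 2, -16, -28; E[V_4|do(V_2=8)] = -23.5.
Conditioning on V_2=8 selects the 3 unit(s) with V_1 ∈ {7, 1, 3}. Their V_4 values: -52, -16, -28. Mean = -32.
Difference = -23.5 − (-32) = 8.5.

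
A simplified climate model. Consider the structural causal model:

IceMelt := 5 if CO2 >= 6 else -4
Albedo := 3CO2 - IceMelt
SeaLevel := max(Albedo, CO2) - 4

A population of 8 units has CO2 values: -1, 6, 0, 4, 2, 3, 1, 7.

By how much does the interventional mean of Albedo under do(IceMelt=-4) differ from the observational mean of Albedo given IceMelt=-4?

3.75

The intervention sets IceMelt=-4 in all 8 units regardless of CO2. Recomputing Albedo per unit gives 1, 22, 4, 16, 10, 13, 7, 25; average 12.25.
Conditioning on IceMelt=-4 selects the 6 unit(s) with CO2 ∈ {-1, 0, 4, 2, 3, 1}. Their Albedo values: 1, 4, 16, 10, 13, 7. Mean = 8.5.
Difference = 12.25 − 8.5 = 3.75.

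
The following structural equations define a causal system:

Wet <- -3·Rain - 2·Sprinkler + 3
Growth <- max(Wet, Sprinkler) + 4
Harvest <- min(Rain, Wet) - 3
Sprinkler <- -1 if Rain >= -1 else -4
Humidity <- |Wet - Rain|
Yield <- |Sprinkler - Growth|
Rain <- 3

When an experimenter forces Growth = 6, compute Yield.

7

Under do(Growth=6), the mechanism Growth <- max(Wet, Sprinkler) + 4 is discarded; Growth is fixed at 6.
Sprinkler = -1 if Rain >= -1 else -4  [with Rain=3]  = -1
Yield = |Sprinkler - Growth|  [with Sprinkler=-1, Growth=6]  = 7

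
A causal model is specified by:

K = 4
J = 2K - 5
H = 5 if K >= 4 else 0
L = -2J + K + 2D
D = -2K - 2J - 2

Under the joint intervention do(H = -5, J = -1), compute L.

-10

Setting H = -5, J = -1 by intervention discards those variables' equations.
D = -2K - 2J - 2  [with K=4, J=-1]  = -8
L = -2J + K + 2D  [with J=-1, K=4, D=-8]  = -10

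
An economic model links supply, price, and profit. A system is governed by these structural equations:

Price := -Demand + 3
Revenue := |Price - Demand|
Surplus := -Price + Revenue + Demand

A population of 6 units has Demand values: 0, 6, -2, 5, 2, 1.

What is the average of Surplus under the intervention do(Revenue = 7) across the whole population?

Under do(Revenue=7), Revenue's equation is replaced by Revenue=7 for every unit. Per-unit Surplus: 4, 16, 0, 14, 8, 6. Mean = 8.

8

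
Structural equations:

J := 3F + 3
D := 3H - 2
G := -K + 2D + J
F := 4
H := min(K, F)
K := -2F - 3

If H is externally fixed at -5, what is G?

-8

Under do(H=-5), the mechanism H := min(K, F) is discarded; H is fixed at -5.
J = 3F + 3  [with F=4]  = 15
K = -2F - 3  [with F=4]  = -11
D = 3H - 2  [with H=-5]  = -17
G = -K + 2D + J  [with K=-11, D=-17, J=15]  = -8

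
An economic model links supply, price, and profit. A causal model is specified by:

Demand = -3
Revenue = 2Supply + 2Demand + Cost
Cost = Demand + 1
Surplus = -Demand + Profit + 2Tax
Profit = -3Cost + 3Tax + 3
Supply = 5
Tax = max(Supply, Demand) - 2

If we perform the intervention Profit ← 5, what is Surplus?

Intervening sets Profit = 5 and removes its equation (Profit = -3Cost + 3Tax + 3).
Tax = max(Supply, Demand) - 2  [with Supply=5, Demand=-3]  = 3
Surplus = -Demand + Profit + 2Tax  [with Demand=-3, Profit=5, Tax=3]  = 14

14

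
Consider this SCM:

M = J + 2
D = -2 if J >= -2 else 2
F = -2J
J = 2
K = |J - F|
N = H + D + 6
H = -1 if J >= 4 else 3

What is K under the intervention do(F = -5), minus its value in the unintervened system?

The intervention breaks the incoming arrows to F: F = -2J no longer applies, and F = -5.
K = |J - F|  [with J=2, F=-5]  = 7
Without intervention: F = -2J  [with J=2]  = -4; K = |J - F|  [with J=2, F=-4]  = 6.
Change = 7 − 6 = 1.

1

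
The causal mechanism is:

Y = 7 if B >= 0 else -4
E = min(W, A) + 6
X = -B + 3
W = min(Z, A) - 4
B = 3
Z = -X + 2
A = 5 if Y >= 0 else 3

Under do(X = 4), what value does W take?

The intervention breaks the incoming arrows to X: X = -B + 3 no longer applies, and X = 4.
Y = 7 if B >= 0 else -4  [with B=3]  = 7
Z = -X + 2  [with X=4]  = -2
A = 5 if Y >= 0 else 3  [with Y=7]  = 5
W = min(Z, A) - 4  [with Z=-2, A=5]  = -6

-6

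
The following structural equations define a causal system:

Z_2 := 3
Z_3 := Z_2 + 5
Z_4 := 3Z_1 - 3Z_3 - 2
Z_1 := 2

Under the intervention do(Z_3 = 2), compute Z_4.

The intervention breaks the incoming arrows to Z_3: Z_3 := Z_2 + 5 no longer applies, and Z_3 = 2.
Z_4 = 3Z_1 - 3Z_3 - 2  [with Z_1=2, Z_3=2]  = -2

-2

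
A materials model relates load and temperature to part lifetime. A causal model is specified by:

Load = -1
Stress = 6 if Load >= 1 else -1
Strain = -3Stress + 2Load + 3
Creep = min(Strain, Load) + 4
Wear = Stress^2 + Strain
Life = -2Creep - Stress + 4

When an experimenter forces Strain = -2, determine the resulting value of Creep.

The intervention breaks the incoming arrows to Strain: Strain = -3Stress + 2Load + 3 no longer applies, and Strain = -2.
Creep = min(Strain, Load) + 4  [with Strain=-2, Load=-1]  = 2

2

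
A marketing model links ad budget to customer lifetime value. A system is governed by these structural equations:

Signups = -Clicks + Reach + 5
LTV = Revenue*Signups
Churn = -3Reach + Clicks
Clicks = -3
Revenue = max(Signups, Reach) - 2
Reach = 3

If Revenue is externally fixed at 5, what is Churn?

The intervention breaks the incoming arrows to Revenue: Revenue = max(Signups, Reach) - 2 no longer applies, and Revenue = 5.
Since Churn is not a descendant of the intervened variable, it is unaffected.
Churn = -3Reach + Clicks  [with Reach=3, Clicks=-3]  = -12

-12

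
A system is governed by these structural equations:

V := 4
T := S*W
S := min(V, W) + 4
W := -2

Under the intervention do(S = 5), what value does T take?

The intervention breaks the incoming arrows to S: S := min(V, W) + 4 no longer applies, and S = 5.
T = S*W  [with S=5, W=-2]  = -10

-10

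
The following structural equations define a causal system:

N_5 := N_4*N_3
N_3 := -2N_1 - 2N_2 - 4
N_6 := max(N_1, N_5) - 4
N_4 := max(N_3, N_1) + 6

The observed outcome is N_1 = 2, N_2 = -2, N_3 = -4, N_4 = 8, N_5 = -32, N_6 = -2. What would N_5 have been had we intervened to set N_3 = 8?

112

do(N_3=8) replaces the equation N_3 := -2N_1 - 2N_2 - 4 with the constant N_3 = 8.
N_4 = max(N_3, N_1) + 6  [with N_3=8, N_1=2]  = 14
N_5 = N_4*N_3  [with N_4=14, N_3=8]  = 112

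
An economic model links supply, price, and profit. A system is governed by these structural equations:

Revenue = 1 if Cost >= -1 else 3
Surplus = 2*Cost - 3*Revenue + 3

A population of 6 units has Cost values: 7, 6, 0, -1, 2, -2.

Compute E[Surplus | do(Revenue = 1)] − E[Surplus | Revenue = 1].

-1.6

Every unit gets Revenue=1 under the intervention. Surplus values become 14, 12, 0, -2, 4, -4; E[Surplus|do(Revenue=1)] = 4.
Conditioning on Revenue=1 selects the 5 unit(s) with Cost ∈ {7, 6, 0, -1, 2}. Their Surplus values: 14, 12, 0, -2, 4. Mean = 5.6.
Difference = 4 − 5.6 = -1.6.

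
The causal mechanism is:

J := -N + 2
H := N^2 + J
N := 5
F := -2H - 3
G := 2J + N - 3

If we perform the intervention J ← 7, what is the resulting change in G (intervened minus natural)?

Under do(J=7), the mechanism J := -N + 2 is discarded; J is fixed at 7.
G = 2J + N - 3  [with J=7, N=5]  = 16
Without intervention: J = -N + 2  [with N=5]  = -3; G = 2J + N - 3  [with J=-3, N=5]  = -4.
Change = 16 − (-4) = 20.

20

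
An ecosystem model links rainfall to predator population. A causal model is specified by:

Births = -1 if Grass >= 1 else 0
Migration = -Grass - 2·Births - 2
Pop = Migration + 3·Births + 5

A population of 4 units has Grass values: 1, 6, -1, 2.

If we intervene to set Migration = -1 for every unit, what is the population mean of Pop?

1.75

do(Migration=-1) breaks Migration's dependence on Grass. With Migration=-1 fixed, Pop across the units is 1, 1, 4, 1, mean 1.75.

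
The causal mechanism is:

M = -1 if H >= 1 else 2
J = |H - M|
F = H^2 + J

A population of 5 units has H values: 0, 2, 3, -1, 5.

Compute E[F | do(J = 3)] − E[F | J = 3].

5.3

The intervention sets J=3 in all 5 units regardless of H. Recomputing F per unit gives 3, 7, 12, 4, 28; average 10.8.
Conditioning on J=3 selects the 2 unit(s) with H ∈ {2, -1}. Their F values: 7, 4. Mean = 5.5.
Difference = 10.8 − 5.5 = 5.3.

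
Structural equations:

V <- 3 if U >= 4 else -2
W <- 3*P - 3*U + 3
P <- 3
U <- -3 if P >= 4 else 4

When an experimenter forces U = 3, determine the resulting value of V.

-2

Under do(U=3), the mechanism U <- -3 if P >= 4 else 4 is discarded; U is fixed at 3.
V = 3 if U >= 4 else -2  [with U=3]  = -2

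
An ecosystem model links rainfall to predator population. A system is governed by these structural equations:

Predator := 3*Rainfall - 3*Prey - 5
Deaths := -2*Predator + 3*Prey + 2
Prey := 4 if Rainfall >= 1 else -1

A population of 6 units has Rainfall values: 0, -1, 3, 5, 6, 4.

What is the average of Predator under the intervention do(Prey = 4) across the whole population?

The intervention sets Prey=4 in all 6 units regardless of Rainfall. Recomputing Predator per unit gives -17, -20, -8, -2, 1, -5; average -8.5.

-8.5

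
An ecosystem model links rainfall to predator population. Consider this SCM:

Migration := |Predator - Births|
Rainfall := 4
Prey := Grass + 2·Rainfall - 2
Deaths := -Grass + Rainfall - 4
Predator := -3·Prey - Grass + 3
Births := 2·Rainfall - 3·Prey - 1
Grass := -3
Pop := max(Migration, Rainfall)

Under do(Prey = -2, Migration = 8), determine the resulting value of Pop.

8

Under do(Prey = -2, Migration = 8), each intervened variable's structural equation is replaced by its fixed value.
Pop = max(Migration, Rainfall)  [with Migration=8, Rainfall=4]  = 8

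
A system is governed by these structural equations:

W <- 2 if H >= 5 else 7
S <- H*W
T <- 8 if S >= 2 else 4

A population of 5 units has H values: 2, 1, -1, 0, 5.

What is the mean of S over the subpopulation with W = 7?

E[S|W=7] averages over only the 4 units with W=7 (H = 2, 1, -1, 0): S = 14, 7, -7, 0, mean 3.5.

3.5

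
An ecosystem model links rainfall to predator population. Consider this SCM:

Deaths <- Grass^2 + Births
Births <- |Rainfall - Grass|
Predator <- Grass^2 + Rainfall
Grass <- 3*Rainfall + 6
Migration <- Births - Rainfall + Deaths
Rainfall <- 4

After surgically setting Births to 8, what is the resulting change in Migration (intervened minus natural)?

Under do(Births=8), the mechanism Births <- |Rainfall - Grass| is discarded; Births is fixed at 8.
Grass = 3*Rainfall + 6  [with Rainfall=4]  = 18
Deaths = Grass^2 + Births  [with Grass=18, Births=8]  = 332
Migration = Births - Rainfall + Deaths  [with Births=8, Rainfall=4, Deaths=332]  = 336
Without intervention: Grass = 3*Rainfall + 6  [with Rainfall=4]  = 18; Births = |Rainfall - Grass|  [with Rainfall=4, Grass=18]  = 14; Deaths = Grass^2 + Births  [with Grass=18, Births=14]  = 338; Migration = Births - Rainfall + Deaths  [with Births=14, Rainfall=4, Deaths=338]  = 348.
Change = 336 − 348 = -12.

-12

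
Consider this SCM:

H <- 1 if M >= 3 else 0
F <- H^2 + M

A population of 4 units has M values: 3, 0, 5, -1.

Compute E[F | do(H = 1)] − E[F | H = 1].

Under do(H=1), H's equation is replaced by H=1 for every unit. Per-unit F: 4, 1, 6, 0. Mean = 2.75.
Observing H=1 restricts to units where H's equation naturally yields 1: M ∈ {3, 5}. In that subpopulation F = 4, 6, mean 5.
Difference = 2.75 − 5 = -2.25.

-2.25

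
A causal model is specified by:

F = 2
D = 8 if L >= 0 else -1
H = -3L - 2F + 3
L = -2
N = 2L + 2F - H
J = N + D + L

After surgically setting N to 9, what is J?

Under do(N=9), the mechanism N = 2L + 2F - H is discarded; N is fixed at 9.
D = 8 if L >= 0 else -1  [with L=-2]  = -1
J = N + D + L  [with N=9, D=-1, L=-2]  = 6

6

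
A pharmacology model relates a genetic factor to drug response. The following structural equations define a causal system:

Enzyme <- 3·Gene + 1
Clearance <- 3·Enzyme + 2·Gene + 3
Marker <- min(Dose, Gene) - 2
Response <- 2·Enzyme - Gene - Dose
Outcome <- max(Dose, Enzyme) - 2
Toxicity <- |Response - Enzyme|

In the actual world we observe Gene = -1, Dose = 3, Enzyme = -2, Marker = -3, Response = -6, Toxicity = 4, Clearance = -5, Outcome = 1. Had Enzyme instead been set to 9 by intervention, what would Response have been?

16

do(Enzyme=9) replaces the equation Enzyme <- 3·Gene + 1 with the constant Enzyme = 9.
Response = 2·Enzyme - Gene - Dose  [with Enzyme=9, Gene=-1, Dose=3]  = 16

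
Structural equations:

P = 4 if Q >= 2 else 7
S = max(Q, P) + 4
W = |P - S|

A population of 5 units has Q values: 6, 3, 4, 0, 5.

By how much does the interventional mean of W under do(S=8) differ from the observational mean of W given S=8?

The intervention sets S=8 in all 5 units regardless of Q. Recomputing W per unit gives 4, 4, 4, 1, 4; average 3.4.
Conditioning on S=8 selects the 2 unit(s) with Q ∈ {3, 4}. Their W values: 4, 4. Mean = 4.
Difference = 3.4 − 4 = -0.6.

-0.6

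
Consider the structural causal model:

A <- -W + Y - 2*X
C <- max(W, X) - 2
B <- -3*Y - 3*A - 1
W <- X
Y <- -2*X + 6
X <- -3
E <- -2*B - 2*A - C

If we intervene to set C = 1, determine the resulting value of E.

Under do(C=1), the mechanism C <- max(W, X) - 2 is discarded; C is fixed at 1.
Y = -2*X + 6  [with X=-3]  = 12
W = X  [with X=-3]  = -3
A = -W + Y - 2*X  [with W=-3, Y=12, X=-3]  = 21
B = -3*Y - 3*A - 1  [with Y=12, A=21]  = -100
E = -2*B - 2*A - C  [with B=-100, A=21, C=1]  = 157

157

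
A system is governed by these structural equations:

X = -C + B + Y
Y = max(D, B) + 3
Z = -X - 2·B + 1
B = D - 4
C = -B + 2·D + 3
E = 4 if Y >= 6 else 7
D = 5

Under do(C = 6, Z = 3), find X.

The joint intervention fixes C = 6, Z = 3, removing each variable's own equation.
B = D - 4  [with D=5]  = 1
Y = max(D, B) + 3  [with D=5, B=1]  = 8
X = -C + B + Y  [with C=6, B=1, Y=8]  = 3

3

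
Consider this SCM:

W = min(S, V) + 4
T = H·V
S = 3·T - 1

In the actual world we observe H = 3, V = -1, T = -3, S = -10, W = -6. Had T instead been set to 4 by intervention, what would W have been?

do(T=4) replaces the equation T = H·V with the constant T = 4.
S = 3·T - 1  [with T=4]  = 11
W = min(S, V) + 4  [with S=11, V=-1]  = 3

3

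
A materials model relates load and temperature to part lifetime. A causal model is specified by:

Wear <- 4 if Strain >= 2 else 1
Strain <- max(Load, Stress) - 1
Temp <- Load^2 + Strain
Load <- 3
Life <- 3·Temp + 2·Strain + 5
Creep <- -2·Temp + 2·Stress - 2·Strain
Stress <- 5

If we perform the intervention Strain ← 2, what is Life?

The intervention breaks the incoming arrows to Strain: Strain <- max(Load, Stress) - 1 no longer applies, and Strain = 2.
Temp = Load^2 + Strain  [with Load=3, Strain=2]  = 11
Life = 3·Temp + 2·Strain + 5  [with Temp=11, Strain=2]  = 42

42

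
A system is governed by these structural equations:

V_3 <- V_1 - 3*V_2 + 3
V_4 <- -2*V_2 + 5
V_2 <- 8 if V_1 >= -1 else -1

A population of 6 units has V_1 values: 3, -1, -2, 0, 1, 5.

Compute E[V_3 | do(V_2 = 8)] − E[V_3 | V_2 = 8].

-0.6

The intervention sets V_2=8 in all 6 units regardless of V_1. Recomputing V_3 per unit gives -18, -22, -23, -21, -20, -16; average -20.
E[V_3|V_2=8] averages over only the 5 units with V_2=8 (V_1 = 3, -1, 0, 1, 5): V_3 = -18, -22, -21, -20, -16, mean -19.4.
Difference = -20 − (-19.4) = -0.6.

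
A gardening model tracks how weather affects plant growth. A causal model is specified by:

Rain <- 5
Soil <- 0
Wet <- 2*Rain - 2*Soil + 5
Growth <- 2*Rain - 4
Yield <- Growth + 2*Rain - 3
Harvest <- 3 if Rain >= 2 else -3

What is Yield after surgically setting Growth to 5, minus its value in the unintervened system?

-1

Intervening sets Growth = 5 and removes its equation (Growth <- 2*Rain - 4).
Yield = Growth + 2*Rain - 3  [with Growth=5, Rain=5]  = 12
Without intervention: Growth = 2*Rain - 4  [with Rain=5]  = 6; Yield = Growth + 2*Rain - 3  [with Growth=6, Rain=5]  = 13.
Change = 12 − 13 = -1.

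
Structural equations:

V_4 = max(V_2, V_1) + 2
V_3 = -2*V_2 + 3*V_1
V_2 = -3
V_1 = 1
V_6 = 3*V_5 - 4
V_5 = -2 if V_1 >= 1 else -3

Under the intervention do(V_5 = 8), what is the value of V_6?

20

The intervention breaks the incoming arrows to V_5: V_5 = -2 if V_1 >= 1 else -3 no longer applies, and V_5 = 8.
V_6 = 3*V_5 - 4  [with V_5=8]  = 20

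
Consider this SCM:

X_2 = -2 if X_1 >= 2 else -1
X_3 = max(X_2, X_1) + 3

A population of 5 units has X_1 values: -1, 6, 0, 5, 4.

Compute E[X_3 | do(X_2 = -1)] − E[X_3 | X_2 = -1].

Every unit gets X_2=-1 under the intervention. X_3 values become 2, 9, 3, 8, 7; E[X_3|do(X_2=-1)] = 5.8.
Conditioning on X_2=-1 selects the 2 unit(s) with X_1 ∈ {-1, 0}. Their X_3 values: 2, 3. Mean = 2.5.
Difference = 5.8 − 2.5 = 3.3.

3.3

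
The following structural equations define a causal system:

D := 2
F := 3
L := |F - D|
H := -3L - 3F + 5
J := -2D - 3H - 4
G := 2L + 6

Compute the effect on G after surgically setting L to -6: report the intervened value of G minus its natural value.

-14

The intervention breaks the incoming arrows to L: L := |F - D| no longer applies, and L = -6.
G = 2L + 6  [with L=-6]  = -6
Without intervention: L = |F - D|  [with F=3, D=2]  = 1; G = 2L + 6  [with L=1]  = 8.
Change = -6 − 8 = -14.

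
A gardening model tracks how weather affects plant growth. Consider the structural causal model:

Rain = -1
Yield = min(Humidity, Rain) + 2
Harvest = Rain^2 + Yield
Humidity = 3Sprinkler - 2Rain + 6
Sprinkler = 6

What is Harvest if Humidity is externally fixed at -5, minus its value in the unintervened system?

-4

do(Humidity=-5) replaces the equation Humidity = 3Sprinkler - 2Rain + 6 with the constant Humidity = -5.
Yield = min(Humidity, Rain) + 2  [with Humidity=-5, Rain=-1]  = -3
Harvest = Rain^2 + Yield  [with Rain=-1, Yield=-3]  = -2
Without intervention: Humidity = 3Sprinkler - 2Rain + 6  [with Sprinkler=6, Rain=-1]  = 26; Yield = min(Humidity, Rain) + 2  [with Humidity=26, Rain=-1]  = 1; Harvest = Rain^2 + Yield  [with Rain=-1, Yield=1]  = 2.
Change = -2 − 2 = -4.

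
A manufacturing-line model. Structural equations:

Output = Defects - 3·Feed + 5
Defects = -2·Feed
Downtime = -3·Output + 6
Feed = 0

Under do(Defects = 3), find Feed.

0

Under do(Defects=3), the mechanism Defects = -2·Feed is discarded; Defects is fixed at 3.
Feed is not downstream of the intervention, so its value is determined by the original equations.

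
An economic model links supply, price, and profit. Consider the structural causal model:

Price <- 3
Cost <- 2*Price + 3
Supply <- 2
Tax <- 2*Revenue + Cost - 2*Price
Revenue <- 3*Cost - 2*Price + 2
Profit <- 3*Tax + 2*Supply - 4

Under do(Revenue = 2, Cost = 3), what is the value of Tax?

The joint intervention fixes Revenue = 2, Cost = 3, removing each variable's own equation.
Tax = 2*Revenue + Cost - 2*Price  [with Revenue=2, Cost=3, Price=3]  = 1

1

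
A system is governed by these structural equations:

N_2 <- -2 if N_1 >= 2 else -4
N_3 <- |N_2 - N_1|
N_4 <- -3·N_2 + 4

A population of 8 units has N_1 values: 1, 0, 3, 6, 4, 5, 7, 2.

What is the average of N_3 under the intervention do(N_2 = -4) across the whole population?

Under do(N_2=-4), N_2's equation is replaced by N_2=-4 for every unit. Per-unit N_3: 5, 4, 7, 10, 8, 9, 11, 6. Mean = 7.5.

7.5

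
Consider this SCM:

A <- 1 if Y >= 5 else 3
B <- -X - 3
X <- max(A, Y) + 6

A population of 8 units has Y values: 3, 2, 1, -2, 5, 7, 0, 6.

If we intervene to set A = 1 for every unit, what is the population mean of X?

9.25

do(A=1) breaks A's dependence on Y. With A=1 fixed, X across the units is 9, 8, 7, 7, 11, 13, 7, 12, mean 9.25.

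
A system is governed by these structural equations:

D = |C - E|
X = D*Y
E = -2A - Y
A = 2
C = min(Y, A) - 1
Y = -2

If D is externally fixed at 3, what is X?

-6

The intervention breaks the incoming arrows to D: D = |C - E| no longer applies, and D = 3.
X = D*Y  [with D=3, Y=-2]  = -6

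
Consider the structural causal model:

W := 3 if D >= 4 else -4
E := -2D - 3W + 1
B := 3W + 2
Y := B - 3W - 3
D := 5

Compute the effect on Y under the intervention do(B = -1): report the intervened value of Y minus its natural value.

-12

Intervening sets B = -1 and removes its equation (B := 3W + 2).
W = 3 if D >= 4 else -4  [with D=5]  = 3
Y = B - 3W - 3  [with B=-1, W=3]  = -13
Without intervention: W = 3 if D >= 4 else -4  [with D=5]  = 3; B = 3W + 2  [with W=3]  = 11; Y = B - 3W - 3  [with B=11, W=3]  = -1.
Change = -13 − (-1) = -12.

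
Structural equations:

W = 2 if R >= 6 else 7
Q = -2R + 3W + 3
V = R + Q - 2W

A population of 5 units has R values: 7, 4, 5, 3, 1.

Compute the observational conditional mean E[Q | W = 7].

17.5

Conditioning on W=7 selects the 4 unit(s) with R ∈ {4, 5, 3, 1}. Their Q values: 16, 14, 18, 22. Mean = 17.5.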